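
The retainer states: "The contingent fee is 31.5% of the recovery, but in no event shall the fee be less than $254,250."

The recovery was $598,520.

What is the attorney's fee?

$254,250.00

31.5% of $598,520 = $188,533.80
That is below the $254,250 minimum, so the minimum applies.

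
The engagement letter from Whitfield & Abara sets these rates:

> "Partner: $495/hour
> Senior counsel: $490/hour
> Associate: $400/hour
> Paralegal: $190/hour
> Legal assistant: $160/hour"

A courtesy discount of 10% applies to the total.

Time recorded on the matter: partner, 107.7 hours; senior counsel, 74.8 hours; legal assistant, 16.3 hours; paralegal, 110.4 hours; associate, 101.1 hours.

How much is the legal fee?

$138,588.75

Partner: 107.7 × $495 = $53,311.50
Senior counsel: 74.8 × $490 = $36,652.00
Associate: 101.1 × $400 = $40,440.00
Paralegal: 110.4 × $190 = $20,976.00
Legal assistant: 16.3 × $160 = $2,608.00
Subtotal: $153,987.50
Less 10% discount: −$15,398.75
Total: $153,987.50 − $15,398.75 = $138,588.75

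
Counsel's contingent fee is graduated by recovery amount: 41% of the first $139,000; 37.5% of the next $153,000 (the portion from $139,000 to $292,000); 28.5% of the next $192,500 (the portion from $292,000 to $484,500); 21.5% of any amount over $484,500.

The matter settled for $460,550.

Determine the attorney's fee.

$162,401.75

First $139,000 at 41% = $56,990.00
Next $153,000 at 37.5% = $57,375.00
Remaining $168,550 at 28.5% = $48,036.75
Fee: $56,990.00 + $57,375.00 + $48,036.75 = $162,401.75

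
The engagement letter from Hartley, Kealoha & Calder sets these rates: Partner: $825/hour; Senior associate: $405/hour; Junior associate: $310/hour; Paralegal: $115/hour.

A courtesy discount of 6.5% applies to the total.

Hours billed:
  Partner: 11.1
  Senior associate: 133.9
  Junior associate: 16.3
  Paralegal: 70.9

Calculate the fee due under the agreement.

Partner: 11.1 × $825 = $9,157.50
Senior associate: 133.9 × $405 = $54,229.50
Junior associate: 16.3 × $310 = $5,053.00
Paralegal: 70.9 × $115 = $8,153.50
Subtotal: $76,593.50
Less 6.5% discount: −$4,978.58
Total: $76,593.50 − $4,978.58 = $71,614.92

$71,614.92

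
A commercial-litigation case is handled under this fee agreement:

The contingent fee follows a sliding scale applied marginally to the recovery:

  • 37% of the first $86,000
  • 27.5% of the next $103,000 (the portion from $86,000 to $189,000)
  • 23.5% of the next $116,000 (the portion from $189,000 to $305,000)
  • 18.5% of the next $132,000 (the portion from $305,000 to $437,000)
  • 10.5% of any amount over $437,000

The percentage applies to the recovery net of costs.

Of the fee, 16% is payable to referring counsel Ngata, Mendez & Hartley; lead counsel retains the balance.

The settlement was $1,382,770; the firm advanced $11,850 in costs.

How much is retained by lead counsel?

Fee base (net of costs): $1,382,770 − $11,850 = $1,370,920
First $86,000 at 37% = $31,820.00
Next $103,000 at 27.5% = $28,325.00
Next $116,000 at 23.5% = $27,260.00
Next $132,000 at 18.5% = $24,420.00
Remaining $933,920 at 10.5% = $98,061.60
Fee: $31,820.00 + $28,325.00 + $27,260.00 + $24,420.00 + $98,061.60 = $209,886.60
Referral share: 16% of $209,886.60 = $33,581.86; lead counsel retains $209,886.60 − $33,581.86 = $176,304.74.

$176,304.74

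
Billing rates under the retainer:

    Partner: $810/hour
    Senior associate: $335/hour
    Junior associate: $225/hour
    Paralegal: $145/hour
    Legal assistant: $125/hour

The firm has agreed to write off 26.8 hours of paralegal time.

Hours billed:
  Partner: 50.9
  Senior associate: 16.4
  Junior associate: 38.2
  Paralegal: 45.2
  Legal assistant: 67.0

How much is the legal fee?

Partner: 50.9 × $810 = $41,229.00
Senior associate: 16.4 × $335 = $5,494.00
Junior associate: 38.2 × $225 = $8,595.00
Paralegal: 45.2 × $145 = $6,554.00
Legal assistant: 67.0 × $125 = $8,375.00
Subtotal: $70,247.00
Write-off: 26.8 × $145 = $3,886.00
Total: $70,247.00 − $3,886.00 = $66,361.00

$66,361.00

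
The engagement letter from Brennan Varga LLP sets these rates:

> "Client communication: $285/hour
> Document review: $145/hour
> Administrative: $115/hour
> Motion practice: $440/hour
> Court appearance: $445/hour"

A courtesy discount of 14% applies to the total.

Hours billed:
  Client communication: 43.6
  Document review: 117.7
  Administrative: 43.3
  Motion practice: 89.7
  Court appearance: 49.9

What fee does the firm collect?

Client communication: 43.6 × $285 = $12,426.00
Document review: 117.7 × $145 = $17,066.50
Administrative: 43.3 × $115 = $4,979.50
Motion practice: 89.7 × $440 = $39,468.00
Court appearance: 49.9 × $445 = $22,205.50
Subtotal: $96,145.50
Less 14% discount: −$13,460.37
Total: $96,145.50 − $13,460.37 = $82,685.13

$82,685.13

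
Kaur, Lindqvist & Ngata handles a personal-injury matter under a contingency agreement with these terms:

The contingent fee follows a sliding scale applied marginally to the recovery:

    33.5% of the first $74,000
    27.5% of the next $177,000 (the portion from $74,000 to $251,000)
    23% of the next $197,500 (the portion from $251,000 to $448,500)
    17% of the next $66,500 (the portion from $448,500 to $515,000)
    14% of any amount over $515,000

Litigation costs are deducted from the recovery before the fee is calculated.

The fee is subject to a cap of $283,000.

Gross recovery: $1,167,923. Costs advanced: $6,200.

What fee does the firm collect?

Fee base (net of costs): $1,167,923 − $6,200 = $1,161,723
First $74,000 at 33.5% = $24,790.00
Next $177,000 at 27.5% = $48,675.00
Next $197,500 at 23% = $45,425.00
Next $66,500 at 17% = $11,305.00
Remaining $646,723 at 14% = $90,541.22
Fee: $24,790.00 + $48,675.00 + $45,425.00 + $11,305.00 + $90,541.22 = $220,736.22
$220,736.22 is under the $283,000 cap.

$220,736.22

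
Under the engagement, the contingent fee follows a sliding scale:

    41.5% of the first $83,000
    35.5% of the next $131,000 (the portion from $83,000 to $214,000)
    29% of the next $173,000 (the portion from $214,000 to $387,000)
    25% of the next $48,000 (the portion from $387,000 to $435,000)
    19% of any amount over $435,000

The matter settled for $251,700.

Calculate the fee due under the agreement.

First $83,000 at 41.5% = $34,445.00
Next $131,000 at 35.5% = $46,505.00
Remaining $37,700 at 29% = $10,933.00
Fee: $34,445.00 + $46,505.00 + $10,933.00 = $91,883.00

$91,883.00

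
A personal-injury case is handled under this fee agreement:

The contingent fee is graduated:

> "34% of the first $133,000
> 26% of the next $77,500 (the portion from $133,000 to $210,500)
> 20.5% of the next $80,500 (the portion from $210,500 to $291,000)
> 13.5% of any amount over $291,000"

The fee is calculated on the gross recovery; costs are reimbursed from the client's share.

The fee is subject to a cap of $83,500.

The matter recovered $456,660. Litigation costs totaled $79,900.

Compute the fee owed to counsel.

Fee base is the gross recovery, $456,660; costs are reimbursed separately.
First $133,000 at 34% = $45,220.00
Next $77,500 at 26% = $20,150.00
Next $80,500 at 20.5% = $16,502.50
Remaining $165,660 at 13.5% = $22,364.10
Fee: $45,220.00 + $20,150.00 + $16,502.50 + $22,364.10 = $104,236.60
$104,236.60 exceeds the $83,500 cap, so the fee is capped at $83,500.00.

$83,500.00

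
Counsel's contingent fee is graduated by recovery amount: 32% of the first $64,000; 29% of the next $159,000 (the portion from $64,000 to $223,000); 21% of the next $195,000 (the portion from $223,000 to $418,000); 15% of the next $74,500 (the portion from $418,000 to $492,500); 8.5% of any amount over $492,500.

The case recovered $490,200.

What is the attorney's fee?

$118,370.00

First $64,000 at 32% = $20,480.00
Next $159,000 at 29% = $46,110.00
Next $195,000 at 21% = $40,950.00
Remaining $72,200 at 15% = $10,830.00
Fee: $20,480.00 + $46,110.00 + $40,950.00 + $10,830.00 = $118,370.00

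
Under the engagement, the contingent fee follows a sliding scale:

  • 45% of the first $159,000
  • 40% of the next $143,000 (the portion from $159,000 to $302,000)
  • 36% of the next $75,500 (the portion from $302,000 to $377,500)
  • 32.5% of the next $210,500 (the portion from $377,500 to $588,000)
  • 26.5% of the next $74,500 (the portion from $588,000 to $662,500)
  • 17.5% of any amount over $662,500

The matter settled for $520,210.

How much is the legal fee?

$202,310.75

First $159,000 at 45% = $71,550.00
Next $143,000 at 40% = $57,200.00
Next $75,500 at 36% = $27,180.00
Remaining $142,710 at 32.5% = $46,380.75
Fee: $71,550.00 + $57,200.00 + $27,180.00 + $46,380.75 = $202,310.75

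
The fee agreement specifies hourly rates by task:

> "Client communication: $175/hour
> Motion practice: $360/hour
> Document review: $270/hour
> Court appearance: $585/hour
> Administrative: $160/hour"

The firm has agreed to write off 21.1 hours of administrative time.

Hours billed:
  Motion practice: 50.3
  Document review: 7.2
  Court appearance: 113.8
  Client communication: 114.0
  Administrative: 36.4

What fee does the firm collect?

Client communication: 114.0 × $175 = $19,950.00
Motion practice: 50.3 × $360 = $18,108.00
Document review: 7.2 × $270 = $1,944.00
Court appearance: 113.8 × $585 = $66,573.00
Administrative: 36.4 × $160 = $5,824.00
Subtotal: $112,399.00
Write-off: 21.1 × $160 = $3,376.00
Total: $112,399.00 − $3,376.00 = $109,023.00

$109,023.00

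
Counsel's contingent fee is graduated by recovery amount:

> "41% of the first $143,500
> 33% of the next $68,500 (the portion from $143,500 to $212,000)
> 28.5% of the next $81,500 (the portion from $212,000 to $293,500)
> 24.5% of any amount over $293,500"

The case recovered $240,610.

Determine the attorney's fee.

First $143,500 at 41% = $58,835.00
Next $68,500 at 33% = $22,605.00
Remaining $28,610 at 28.5% = $8,153.85
Fee: $58,835.00 + $22,605.00 + $8,153.85 = $89,593.85

$89,593.85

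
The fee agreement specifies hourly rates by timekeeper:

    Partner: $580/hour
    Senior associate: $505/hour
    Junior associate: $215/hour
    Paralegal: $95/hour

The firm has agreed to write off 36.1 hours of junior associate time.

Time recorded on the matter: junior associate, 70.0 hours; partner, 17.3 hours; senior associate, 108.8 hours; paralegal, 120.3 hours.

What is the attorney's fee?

$83,695.00

Partner: 17.3 × $580 = $10,034.00
Senior associate: 108.8 × $505 = $54,944.00
Junior associate: 70.0 × $215 = $15,050.00
Paralegal: 120.3 × $95 = $11,428.50
Subtotal: $91,456.50
Write-off: 36.1 × $215 = $7,761.50
Total: $91,456.50 − $7,761.50 = $83,695.00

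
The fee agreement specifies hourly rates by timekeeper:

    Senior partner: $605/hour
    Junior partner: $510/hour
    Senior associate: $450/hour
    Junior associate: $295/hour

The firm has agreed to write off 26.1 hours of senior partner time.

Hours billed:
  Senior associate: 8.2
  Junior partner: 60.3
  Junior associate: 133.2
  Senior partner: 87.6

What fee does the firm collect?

$110,944.50

Senior partner: 87.6 × $605 = $52,998.00
Junior partner: 60.3 × $510 = $30,753.00
Senior associate: 8.2 × $450 = $3,690.00
Junior associate: 133.2 × $295 = $39,294.00
Subtotal: $126,735.00
Write-off: 26.1 × $605 = $15,790.50
Total: $126,735.00 − $15,790.50 = $110,944.50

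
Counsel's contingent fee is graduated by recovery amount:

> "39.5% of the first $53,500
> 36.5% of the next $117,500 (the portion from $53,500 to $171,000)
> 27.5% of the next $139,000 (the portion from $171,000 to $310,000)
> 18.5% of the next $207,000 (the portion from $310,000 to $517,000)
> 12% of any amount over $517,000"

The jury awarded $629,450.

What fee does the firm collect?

$154,034.00

First $53,500 at 39.5% = $21,132.50
Next $117,500 at 36.5% = $42,887.50
Next $139,000 at 27.5% = $38,225.00
Next $207,000 at 18.5% = $38,295.00
Remaining $112,450 at 12% = $13,494.00
Fee: $21,132.50 + $42,887.50 + $38,225.00 + $38,295.00 + $13,494.00 = $154,034.00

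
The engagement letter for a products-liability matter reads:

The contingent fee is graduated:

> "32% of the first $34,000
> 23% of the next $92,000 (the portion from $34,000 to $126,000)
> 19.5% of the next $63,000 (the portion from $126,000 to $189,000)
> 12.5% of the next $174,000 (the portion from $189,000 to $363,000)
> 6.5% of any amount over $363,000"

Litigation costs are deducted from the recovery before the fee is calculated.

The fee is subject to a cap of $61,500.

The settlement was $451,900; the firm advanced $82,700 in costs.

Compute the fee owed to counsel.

Fee base (net of costs): $451,900 − $82,700 = $369,200
First $34,000 at 32% = $10,880.00
Next $92,000 at 23% = $21,160.00
Next $63,000 at 19.5% = $12,285.00
Next $174,000 at 12.5% = $21,750.00
Remaining $6,200 at 6.5% = $403.00
Fee: $10,880.00 + $21,160.00 + $12,285.00 + $21,750.00 + $403.00 = $66,478.00
$66,478.00 exceeds the $61,500 cap, so the fee is capped at $61,500.00.

$61,500.00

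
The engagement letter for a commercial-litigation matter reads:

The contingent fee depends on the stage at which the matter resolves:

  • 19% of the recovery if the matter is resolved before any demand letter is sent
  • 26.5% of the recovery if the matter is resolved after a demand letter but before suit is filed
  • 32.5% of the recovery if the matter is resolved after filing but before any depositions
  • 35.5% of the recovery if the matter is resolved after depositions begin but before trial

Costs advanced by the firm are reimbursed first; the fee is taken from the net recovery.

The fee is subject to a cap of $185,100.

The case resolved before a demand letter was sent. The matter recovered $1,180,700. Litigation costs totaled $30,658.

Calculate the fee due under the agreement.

Fee base (net of costs): $1,180,700 − $30,658 = $1,150,042
The matter resolved before a demand letter was sent, so the 19% rate applies.
$1,150,042 × 19% = $218,507.98
$218,507.98 exceeds the $185,100 cap, so the fee is capped at $185,100.00.

$185,100.00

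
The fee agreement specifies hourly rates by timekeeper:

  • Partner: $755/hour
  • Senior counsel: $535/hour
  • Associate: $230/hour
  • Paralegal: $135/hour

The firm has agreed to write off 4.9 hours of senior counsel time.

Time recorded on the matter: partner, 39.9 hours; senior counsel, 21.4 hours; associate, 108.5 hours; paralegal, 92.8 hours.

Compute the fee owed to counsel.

Partner: 39.9 × $755 = $30,124.50
Senior counsel: 21.4 × $535 = $11,449.00
Associate: 108.5 × $230 = $24,955.00
Paralegal: 92.8 × $135 = $12,528.00
Subtotal: $79,056.50
Write-off: 4.9 × $535 = $2,621.50
Total: $79,056.50 − $2,621.50 = $76,435.00

$76,435.00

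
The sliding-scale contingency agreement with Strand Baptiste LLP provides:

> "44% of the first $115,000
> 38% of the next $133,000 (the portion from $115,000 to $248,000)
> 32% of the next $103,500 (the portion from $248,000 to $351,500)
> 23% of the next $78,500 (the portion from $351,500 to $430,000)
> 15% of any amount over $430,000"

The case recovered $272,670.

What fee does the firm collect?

$109,034.40

First $115,000 at 44% = $50,600.00
Next $133,000 at 38% = $50,540.00
Remaining $24,670 at 32% = $7,894.40
Fee: $50,600.00 + $50,540.00 + $7,894.40 = $109,034.40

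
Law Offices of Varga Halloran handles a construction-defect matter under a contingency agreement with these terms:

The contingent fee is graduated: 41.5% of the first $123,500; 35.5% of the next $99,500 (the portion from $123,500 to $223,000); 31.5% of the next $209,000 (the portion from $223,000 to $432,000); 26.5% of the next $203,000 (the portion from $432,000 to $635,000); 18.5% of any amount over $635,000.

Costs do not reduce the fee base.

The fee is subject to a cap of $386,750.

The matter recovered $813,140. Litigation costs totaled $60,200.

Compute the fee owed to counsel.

$239,160.90

Fee base is the gross recovery, $813,140; costs are reimbursed separately.
First $123,500 at 41.5% = $51,252.50
Next $99,500 at 35.5% = $35,322.50
Next $209,000 at 31.5% = $65,835.00
Next $203,000 at 26.5% = $53,795.00
Remaining $178,140 at 18.5% = $32,955.90
Fee: $51,252.50 + $35,322.50 + $65,835.00 + $53,795.00 + $32,955.90 = $239,160.90
$239,160.90 is under the $386,750 cap.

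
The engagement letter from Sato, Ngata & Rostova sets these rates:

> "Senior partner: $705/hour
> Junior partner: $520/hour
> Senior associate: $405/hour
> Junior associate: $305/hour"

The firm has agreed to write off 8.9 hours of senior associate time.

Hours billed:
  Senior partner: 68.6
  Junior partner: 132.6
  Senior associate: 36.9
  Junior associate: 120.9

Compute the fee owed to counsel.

Senior partner: 68.6 × $705 = $48,363.00
Junior partner: 132.6 × $520 = $68,952.00
Senior associate: 36.9 × $405 = $14,944.50
Junior associate: 120.9 × $305 = $36,874.50
Subtotal: $169,134.00
Write-off: 8.9 × $405 = $3,604.50
Total: $169,134.00 − $3,604.50 = $165,529.50

$165,529.50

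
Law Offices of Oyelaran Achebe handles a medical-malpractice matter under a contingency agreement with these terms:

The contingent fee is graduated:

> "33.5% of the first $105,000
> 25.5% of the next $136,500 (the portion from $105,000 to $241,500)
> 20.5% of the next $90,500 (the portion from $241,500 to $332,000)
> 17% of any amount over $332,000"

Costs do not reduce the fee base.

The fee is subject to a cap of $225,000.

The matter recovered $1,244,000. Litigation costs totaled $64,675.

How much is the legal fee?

$225,000.00

Fee base is the gross recovery, $1,244,000; costs are reimbursed separately.
First $105,000 at 33.5% = $35,175.00
Next $136,500 at 25.5% = $34,807.50
Next $90,500 at 20.5% = $18,552.50
Remaining $912,000 at 17% = $155,040.00
Fee: $35,175.00 + $34,807.50 + $18,552.50 + $155,040.00 = $243,575.00
$243,575.00 exceeds the $225,000 cap, so the fee is capped at $225,000.00.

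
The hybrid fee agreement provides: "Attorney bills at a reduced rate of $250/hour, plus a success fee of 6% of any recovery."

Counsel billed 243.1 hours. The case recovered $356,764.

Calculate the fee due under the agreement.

Hourly: 243.1 × $250 = $60,775.00
Success fee: 6% of $356,764 = $21,405.84
Total: $60,775.00 + $21,405.84 = $82,180.84

$82,180.84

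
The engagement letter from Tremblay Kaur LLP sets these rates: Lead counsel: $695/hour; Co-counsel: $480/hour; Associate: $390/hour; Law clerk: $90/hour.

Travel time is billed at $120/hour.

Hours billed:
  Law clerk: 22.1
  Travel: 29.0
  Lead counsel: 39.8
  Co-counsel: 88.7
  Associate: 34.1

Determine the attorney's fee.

Lead counsel: 39.8 × $695 = $27,661.00
Co-counsel: 88.7 × $480 = $42,576.00
Associate: 34.1 × $390 = $13,299.00
Law clerk: 22.1 × $90 = $1,989.00
Subtotal: $27,661.00 + $42,576.00 + $13,299.00 + $1,989.00 = $85,525.00
Travel: 29.0 × $120 = $3,480.00
Total: $85,525.00 + $3,480.00 = $89,005.00

$89,005.00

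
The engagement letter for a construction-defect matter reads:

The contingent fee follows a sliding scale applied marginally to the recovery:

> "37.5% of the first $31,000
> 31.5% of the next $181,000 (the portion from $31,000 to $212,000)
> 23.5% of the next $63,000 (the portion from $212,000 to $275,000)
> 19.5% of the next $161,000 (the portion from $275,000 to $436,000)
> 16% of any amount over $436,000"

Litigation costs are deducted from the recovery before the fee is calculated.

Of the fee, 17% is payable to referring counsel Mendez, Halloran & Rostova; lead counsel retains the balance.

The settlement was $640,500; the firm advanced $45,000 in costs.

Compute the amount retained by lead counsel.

$116,498.80

Fee base (net of costs): $640,500 − $45,000 = $595,500
First $31,000 at 37.5% = $11,625.00
Next $181,000 at 31.5% = $57,015.00
Next $63,000 at 23.5% = $14,805.00
Next $161,000 at 19.5% = $31,395.00
Remaining $159,500 at 16% = $25,520.00
Fee: $11,625.00 + $57,015.00 + $14,805.00 + $31,395.00 + $25,520.00 = $140,360.00
Referral share: 17% of $140,360.00 = $23,861.20; lead counsel retains $140,360.00 − $23,861.20 = $116,498.80.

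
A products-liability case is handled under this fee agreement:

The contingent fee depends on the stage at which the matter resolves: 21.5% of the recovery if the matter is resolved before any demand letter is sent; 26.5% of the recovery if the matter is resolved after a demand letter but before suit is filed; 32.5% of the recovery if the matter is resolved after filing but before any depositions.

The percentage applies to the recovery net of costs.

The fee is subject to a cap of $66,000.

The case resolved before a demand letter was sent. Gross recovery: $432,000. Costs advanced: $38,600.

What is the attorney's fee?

$66,000.00

Fee base (net of costs): $432,000 − $38,600 = $393,400
The matter resolved before a demand letter was sent, so the 21.5% rate applies.
$393,400 × 21.5% = $84,581.00
$84,581.00 exceeds the $66,000 cap, so the fee is capped at $66,000.00.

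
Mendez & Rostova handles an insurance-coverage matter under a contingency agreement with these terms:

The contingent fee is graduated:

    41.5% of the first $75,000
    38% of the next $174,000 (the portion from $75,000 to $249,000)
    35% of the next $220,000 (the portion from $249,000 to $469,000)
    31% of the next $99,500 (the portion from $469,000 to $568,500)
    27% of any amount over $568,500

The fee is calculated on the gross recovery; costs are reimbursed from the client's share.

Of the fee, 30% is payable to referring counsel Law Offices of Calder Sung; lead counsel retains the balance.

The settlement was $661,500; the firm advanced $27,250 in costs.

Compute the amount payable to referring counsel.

Fee base is the gross recovery, $661,500; costs are reimbursed separately.
First $75,000 at 41.5% = $31,125.00
Next $174,000 at 38% = $66,120.00
Next $220,000 at 35% = $77,000.00
Next $99,500 at 31% = $30,845.00
Remaining $93,000 at 27% = $25,110.00
Fee: $31,125.00 + $66,120.00 + $77,000.00 + $30,845.00 + $25,110.00 = $230,200.00
Referral share: 30% of $230,200.00 = $69,060.00; lead counsel retains $230,200.00 − $69,060.00 = $161,140.00.

$69,060.00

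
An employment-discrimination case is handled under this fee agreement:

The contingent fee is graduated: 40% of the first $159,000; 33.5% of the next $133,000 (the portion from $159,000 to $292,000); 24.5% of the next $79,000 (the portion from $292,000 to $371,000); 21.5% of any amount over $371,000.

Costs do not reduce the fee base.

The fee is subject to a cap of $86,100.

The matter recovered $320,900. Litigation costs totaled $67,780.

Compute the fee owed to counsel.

Fee base is the gross recovery, $320,900; costs are reimbursed separately.
First $159,000 at 40% = $63,600.00
Next $133,000 at 33.5% = $44,555.00
Remaining $28,900 at 24.5% = $7,080.50
Fee: $63,600.00 + $44,555.00 + $7,080.50 = $115,235.50
$115,235.50 exceeds the $86,100 cap, so the fee is capped at $86,100.00.

$86,100.00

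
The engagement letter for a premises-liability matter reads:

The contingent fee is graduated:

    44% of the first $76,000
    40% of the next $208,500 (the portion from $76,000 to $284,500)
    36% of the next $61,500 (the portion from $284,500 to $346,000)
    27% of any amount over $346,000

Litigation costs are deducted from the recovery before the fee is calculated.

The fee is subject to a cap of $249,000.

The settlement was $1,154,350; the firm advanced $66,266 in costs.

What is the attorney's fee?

Fee base (net of costs): $1,154,350 − $66,266 = $1,088,084
First $76,000 at 44% = $33,440.00
Next $208,500 at 40% = $83,400.00
Next $61,500 at 36% = $22,140.00
Remaining $742,084 at 27% = $200,362.68
Fee: $33,440.00 + $83,400.00 + $22,140.00 + $200,362.68 = $339,342.68
$339,342.68 exceeds the $249,000 cap, so the fee is capped at $249,000.00.

$249,000.00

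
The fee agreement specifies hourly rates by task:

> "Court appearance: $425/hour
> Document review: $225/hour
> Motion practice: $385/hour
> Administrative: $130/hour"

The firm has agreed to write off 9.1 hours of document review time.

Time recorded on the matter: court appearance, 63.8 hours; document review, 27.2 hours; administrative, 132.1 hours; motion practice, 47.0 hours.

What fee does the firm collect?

Court appearance: 63.8 × $425 = $27,115.00
Document review: 27.2 × $225 = $6,120.00
Motion practice: 47.0 × $385 = $18,095.00
Administrative: 132.1 × $130 = $17,173.00
Subtotal: $68,503.00
Write-off: 9.1 × $225 = $2,047.50
Total: $68,503.00 − $2,047.50 = $66,455.50

$66,455.50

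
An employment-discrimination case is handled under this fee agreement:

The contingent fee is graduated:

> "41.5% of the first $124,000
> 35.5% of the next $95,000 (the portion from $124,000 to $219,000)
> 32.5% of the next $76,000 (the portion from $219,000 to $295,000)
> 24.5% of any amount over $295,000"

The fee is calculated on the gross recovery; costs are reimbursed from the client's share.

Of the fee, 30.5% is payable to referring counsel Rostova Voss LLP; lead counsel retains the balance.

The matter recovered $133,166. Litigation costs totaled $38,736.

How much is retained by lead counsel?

$38,026.18

Fee base is the gross recovery, $133,166; costs are reimbursed separately.
First $124,000 at 41.5% = $51,460.00
Remaining $9,166 at 35.5% = $3,253.93
Fee: $51,460.00 + $3,253.93 = $54,713.93
Referral share: 30.5% of $54,713.93 = $16,687.75; lead counsel retains $54,713.93 − $16,687.75 = $38,026.18.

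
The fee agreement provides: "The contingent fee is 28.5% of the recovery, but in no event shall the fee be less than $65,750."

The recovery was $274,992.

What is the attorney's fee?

$78,372.72

28.5% of $274,992 = $78,372.72
That exceeds the $65,750 minimum.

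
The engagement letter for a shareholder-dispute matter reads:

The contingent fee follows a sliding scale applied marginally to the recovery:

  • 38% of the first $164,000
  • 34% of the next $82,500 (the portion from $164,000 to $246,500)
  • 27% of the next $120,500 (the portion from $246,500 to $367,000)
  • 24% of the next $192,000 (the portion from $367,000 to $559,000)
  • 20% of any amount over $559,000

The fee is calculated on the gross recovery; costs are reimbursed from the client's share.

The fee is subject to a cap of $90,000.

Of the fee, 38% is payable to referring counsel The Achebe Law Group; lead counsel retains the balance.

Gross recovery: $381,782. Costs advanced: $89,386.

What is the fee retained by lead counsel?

$55,800.00

Fee base is the gross recovery, $381,782; costs are reimbursed separately.
First $164,000 at 38% = $62,320.00
Next $82,500 at 34% = $28,050.00
Next $120,500 at 27% = $32,535.00
Remaining $14,782 at 24% = $3,547.68
Fee: $62,320.00 + $28,050.00 + $32,535.00 + $3,547.68 = $126,452.68
$126,452.68 exceeds the $90,000 cap, so the fee is capped at $90,000.00.
Referral share: 38% of $90,000.00 = $34,200.00; lead counsel retains $90,000.00 − $34,200.00 = $55,800.00.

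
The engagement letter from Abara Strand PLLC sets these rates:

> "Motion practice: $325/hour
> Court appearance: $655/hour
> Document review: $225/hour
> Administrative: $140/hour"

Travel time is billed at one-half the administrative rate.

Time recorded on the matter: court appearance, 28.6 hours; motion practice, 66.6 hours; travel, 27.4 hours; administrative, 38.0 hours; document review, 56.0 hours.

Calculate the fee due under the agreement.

$60,216.00

Motion practice: 66.6 × $325 = $21,645.00
Court appearance: 28.6 × $655 = $18,733.00
Document review: 56.0 × $225 = $12,600.00
Administrative: 38.0 × $140 = $5,320.00
Subtotal: $21,645.00 + $18,733.00 + $12,600.00 + $5,320.00 = $58,298.00
Travel: 27.4 × ($140 ÷ 2) = 27.4 × $70.00 = $1,918.00
Total: $58,298.00 + $1,918.00 = $60,216.00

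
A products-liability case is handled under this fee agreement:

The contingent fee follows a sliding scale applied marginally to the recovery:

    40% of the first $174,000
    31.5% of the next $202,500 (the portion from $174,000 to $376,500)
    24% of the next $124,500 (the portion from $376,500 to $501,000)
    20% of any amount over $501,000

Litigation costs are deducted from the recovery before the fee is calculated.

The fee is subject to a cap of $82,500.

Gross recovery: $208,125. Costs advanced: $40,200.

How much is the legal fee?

Fee base (net of costs): $208,125 − $40,200 = $167,925
First $167,925 at 40% = $67,170.00
$67,170.00 is under the $82,500 cap.

$67,170.00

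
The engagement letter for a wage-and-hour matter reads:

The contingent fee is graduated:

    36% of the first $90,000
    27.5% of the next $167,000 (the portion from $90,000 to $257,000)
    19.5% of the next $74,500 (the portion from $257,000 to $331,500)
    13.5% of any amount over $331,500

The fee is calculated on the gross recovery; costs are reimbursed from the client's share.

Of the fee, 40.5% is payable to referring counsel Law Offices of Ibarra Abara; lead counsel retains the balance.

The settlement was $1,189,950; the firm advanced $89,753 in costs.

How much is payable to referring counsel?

Fee base is the gross recovery, $1,189,950; costs are reimbursed separately.
First $90,000 at 36% = $32,400.00
Next $167,000 at 27.5% = $45,925.00
Next $74,500 at 19.5% = $14,527.50
Remaining $858,450 at 13.5% = $115,890.75
Fee: $32,400.00 + $45,925.00 + $14,527.50 + $115,890.75 = $208,743.25
Referral share: 40.5% of $208,743.25 = $84,541.02; lead counsel retains $208,743.25 − $84,541.02 = $124,202.23.

$84,541.02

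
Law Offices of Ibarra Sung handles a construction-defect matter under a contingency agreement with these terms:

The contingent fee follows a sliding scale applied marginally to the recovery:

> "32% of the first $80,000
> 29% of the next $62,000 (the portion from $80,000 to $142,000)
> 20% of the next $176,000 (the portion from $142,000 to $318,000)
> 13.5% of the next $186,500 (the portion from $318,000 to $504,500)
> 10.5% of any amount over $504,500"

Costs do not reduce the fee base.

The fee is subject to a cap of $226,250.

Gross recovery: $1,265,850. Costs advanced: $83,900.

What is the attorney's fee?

Fee base is the gross recovery, $1,265,850; costs are reimbursed separately.
First $80,000 at 32% = $25,600.00
Next $62,000 at 29% = $17,980.00
Next $176,000 at 20% = $35,200.00
Next $186,500 at 13.5% = $25,177.50
Remaining $761,350 at 10.5% = $79,941.75
Fee: $25,600.00 + $17,980.00 + $35,200.00 + $25,177.50 + $79,941.75 = $183,899.25
$183,899.25 is under the $226,250 cap.

$183,899.25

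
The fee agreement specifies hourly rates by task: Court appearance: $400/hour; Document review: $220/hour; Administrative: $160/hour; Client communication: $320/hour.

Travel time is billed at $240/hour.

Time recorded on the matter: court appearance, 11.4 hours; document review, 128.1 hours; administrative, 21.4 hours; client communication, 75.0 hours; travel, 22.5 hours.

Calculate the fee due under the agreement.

Court appearance: 11.4 × $400 = $4,560.00
Document review: 128.1 × $220 = $28,182.00
Administrative: 21.4 × $160 = $3,424.00
Client communication: 75.0 × $320 = $24,000.00
Subtotal: $4,560.00 + $28,182.00 + $3,424.00 + $24,000.00 = $60,166.00
Travel: 22.5 × $240 = $5,400.00
Total: $60,166.00 + $5,400.00 = $65,566.00

$65,566.00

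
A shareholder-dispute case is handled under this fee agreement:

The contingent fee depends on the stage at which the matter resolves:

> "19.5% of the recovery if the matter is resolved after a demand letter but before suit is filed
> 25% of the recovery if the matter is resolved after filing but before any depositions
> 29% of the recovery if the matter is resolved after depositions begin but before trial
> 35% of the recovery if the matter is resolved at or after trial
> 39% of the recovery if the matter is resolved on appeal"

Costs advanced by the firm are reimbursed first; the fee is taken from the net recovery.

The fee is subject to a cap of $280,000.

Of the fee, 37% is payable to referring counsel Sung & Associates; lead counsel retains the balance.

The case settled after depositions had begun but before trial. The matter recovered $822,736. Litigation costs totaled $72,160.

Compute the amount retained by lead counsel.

$137,130.24

Fee base (net of costs): $822,736 − $72,160 = $750,576
The matter settled after depositions had begun but before trial, so the 29% rate applies.
$750,576 × 29% = $217,667.04
$217,667.04 is under the $280,000 cap.
Referral share: 37% of $217,667.04 = $80,536.80; lead counsel retains $217,667.04 − $80,536.80 = $137,130.24.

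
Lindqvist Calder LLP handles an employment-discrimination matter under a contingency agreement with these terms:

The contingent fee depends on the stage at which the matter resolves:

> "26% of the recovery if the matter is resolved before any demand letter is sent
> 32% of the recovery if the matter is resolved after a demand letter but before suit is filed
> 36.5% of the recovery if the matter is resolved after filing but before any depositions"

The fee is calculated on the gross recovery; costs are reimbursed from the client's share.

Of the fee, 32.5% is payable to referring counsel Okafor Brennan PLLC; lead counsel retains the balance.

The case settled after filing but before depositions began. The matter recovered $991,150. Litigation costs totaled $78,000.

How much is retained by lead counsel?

$244,194.58

Fee base is the gross recovery, $991,150; costs are reimbursed separately.
The matter settled after filing but before depositions began, so the 36.5% rate applies.
$991,150 × 36.5% = $361,769.75
Referral share: 32.5% of $361,769.75 = $117,575.17; lead counsel retains $361,769.75 − $117,575.17 = $244,194.58.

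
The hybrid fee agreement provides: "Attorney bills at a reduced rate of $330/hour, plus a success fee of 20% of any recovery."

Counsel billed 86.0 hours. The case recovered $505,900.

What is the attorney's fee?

Hourly: 86.0 × $330 = $28,380.00
Success fee: 20% of $505,900 = $101,180.00
Total: $28,380.00 + $101,180.00 = $129,560.00

$129,560.00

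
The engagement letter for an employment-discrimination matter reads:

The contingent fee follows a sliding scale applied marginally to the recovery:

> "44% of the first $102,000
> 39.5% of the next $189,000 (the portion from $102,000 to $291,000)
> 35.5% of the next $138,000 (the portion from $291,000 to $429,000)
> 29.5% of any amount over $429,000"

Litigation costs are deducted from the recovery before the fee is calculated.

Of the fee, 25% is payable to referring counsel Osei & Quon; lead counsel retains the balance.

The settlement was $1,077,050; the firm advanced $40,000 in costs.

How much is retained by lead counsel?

Fee base (net of costs): $1,077,050 − $40,000 = $1,037,050
First $102,000 at 44% = $44,880.00
Next $189,000 at 39.5% = $74,655.00
Next $138,000 at 35.5% = $48,990.00
Remaining $608,050 at 29.5% = $179,374.75
Fee: $44,880.00 + $74,655.00 + $48,990.00 + $179,374.75 = $347,899.75
Referral share: 25% of $347,899.75 = $86,974.94; lead counsel retains $347,899.75 − $86,974.94 = $260,924.81.

$260,924.81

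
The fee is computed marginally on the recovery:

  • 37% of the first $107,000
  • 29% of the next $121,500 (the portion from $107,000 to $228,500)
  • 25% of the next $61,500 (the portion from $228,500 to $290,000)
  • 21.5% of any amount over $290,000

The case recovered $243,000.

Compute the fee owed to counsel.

First $107,000 at 37% = $39,590.00
Next $121,500 at 29% = $35,235.00
Remaining $14,500 at 25% = $3,625.00
Fee: $39,590.00 + $35,235.00 + $3,625.00 = $78,450.00

$78,450.00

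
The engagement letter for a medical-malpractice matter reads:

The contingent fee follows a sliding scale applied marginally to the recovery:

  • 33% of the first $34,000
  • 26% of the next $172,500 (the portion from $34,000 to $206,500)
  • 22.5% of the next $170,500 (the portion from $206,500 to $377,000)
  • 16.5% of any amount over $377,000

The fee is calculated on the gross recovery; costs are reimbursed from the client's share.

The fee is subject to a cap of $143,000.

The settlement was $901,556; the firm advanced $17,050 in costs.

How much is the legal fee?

Fee base is the gross recovery, $901,556; costs are reimbursed separately.
First $34,000 at 33% = $11,220.00
Next $172,500 at 26% = $44,850.00
Next $170,500 at 22.5% = $38,362.50
Remaining $524,556 at 16.5% = $86,551.74
Fee: $11,220.00 + $44,850.00 + $38,362.50 + $86,551.74 = $180,984.24
$180,984.24 exceeds the $143,000 cap, so the fee is capped at $143,000.00.

$143,000.00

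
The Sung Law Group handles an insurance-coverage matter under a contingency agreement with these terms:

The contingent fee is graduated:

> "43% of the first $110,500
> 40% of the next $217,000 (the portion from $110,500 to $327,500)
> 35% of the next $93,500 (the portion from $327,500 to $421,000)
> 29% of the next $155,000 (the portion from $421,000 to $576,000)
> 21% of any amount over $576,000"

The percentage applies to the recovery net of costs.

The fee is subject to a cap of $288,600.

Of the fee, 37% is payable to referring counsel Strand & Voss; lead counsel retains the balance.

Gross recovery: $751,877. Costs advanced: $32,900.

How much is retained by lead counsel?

$152,469.56

Fee base (net of costs): $751,877 − $32,900 = $718,977
First $110,500 at 43% = $47,515.00
Next $217,000 at 40% = $86,800.00
Next $93,500 at 35% = $32,725.00
Next $155,000 at 29% = $44,950.00
Remaining $142,977 at 21% = $30,025.17
Fee: $47,515.00 + $86,800.00 + $32,725.00 + $44,950.00 + $30,025.17 = $242,015.17
$242,015.17 is under the $288,600 cap.
Referral share: 37% of $242,015.17 = $89,545.61; lead counsel retains $242,015.17 − $89,545.61 = $152,469.56.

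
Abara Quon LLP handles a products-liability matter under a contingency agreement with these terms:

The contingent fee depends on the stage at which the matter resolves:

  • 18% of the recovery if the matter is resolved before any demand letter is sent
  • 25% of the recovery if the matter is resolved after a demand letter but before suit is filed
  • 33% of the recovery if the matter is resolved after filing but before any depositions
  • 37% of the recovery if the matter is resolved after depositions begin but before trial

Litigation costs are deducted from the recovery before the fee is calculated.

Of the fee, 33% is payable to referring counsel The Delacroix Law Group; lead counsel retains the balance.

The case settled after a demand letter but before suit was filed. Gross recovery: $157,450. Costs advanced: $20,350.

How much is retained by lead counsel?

Fee base (net of costs): $157,450 − $20,350 = $137,100
The matter settled after a demand letter but before suit was filed, so the 25% rate applies.
$137,100 × 25% = $34,275.00
Referral share: 33% of $34,275.00 = $11,310.75; lead counsel retains $34,275.00 − $11,310.75 = $22,964.25.

$22,964.25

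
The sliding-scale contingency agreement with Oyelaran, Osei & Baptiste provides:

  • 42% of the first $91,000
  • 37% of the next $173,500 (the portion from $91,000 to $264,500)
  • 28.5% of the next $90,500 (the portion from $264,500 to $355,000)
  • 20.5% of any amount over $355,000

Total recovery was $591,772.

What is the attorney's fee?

First $91,000 at 42% = $38,220.00
Next $173,500 at 37% = $64,195.00
Next $90,500 at 28.5% = $25,792.50
Remaining $236,772 at 20.5% = $48,538.26
Fee: $38,220.00 + $64,195.00 + $25,792.50 + $48,538.26 = $176,745.76

$176,745.76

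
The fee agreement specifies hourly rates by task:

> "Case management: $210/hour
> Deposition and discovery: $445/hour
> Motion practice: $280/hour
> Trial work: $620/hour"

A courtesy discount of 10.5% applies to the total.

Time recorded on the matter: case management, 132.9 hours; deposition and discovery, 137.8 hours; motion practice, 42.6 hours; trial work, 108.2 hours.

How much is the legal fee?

Case management: 132.9 × $210 = $27,909.00
Deposition and discovery: 137.8 × $445 = $61,321.00
Motion practice: 42.6 × $280 = $11,928.00
Trial work: 108.2 × $620 = $67,084.00
Subtotal: $168,242.00
Less 10.5% discount: −$17,665.41
Total: $168,242.00 − $17,665.41 = $150,576.59

$150,576.59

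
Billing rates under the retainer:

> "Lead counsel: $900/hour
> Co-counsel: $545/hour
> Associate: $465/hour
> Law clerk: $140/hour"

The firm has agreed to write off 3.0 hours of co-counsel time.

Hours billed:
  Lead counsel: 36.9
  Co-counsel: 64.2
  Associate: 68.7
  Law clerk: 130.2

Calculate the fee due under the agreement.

Lead counsel: 36.9 × $900 = $33,210.00
Co-counsel: 64.2 × $545 = $34,989.00
Associate: 68.7 × $465 = $31,945.50
Law clerk: 130.2 × $140 = $18,228.00
Subtotal: $118,372.50
Write-off: 3.0 × $545 = $1,635.00
Total: $118,372.50 − $1,635.00 = $116,737.50

$116,737.50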